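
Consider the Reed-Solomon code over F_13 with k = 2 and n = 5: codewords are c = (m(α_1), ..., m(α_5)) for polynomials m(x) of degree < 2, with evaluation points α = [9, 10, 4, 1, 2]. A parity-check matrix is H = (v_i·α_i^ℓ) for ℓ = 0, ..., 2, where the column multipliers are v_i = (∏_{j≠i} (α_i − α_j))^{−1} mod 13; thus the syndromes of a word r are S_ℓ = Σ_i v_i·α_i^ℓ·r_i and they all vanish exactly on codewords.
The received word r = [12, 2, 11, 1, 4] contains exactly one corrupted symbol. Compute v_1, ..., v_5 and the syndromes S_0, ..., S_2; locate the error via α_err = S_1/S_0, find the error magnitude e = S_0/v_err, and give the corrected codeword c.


S = (6, 11, 5), error at position 3, error magnitude e = 1, c = [12, 2, 10, 1, 4].

Step 1: column multipliers v_i = (∏_{j≠i}(α_i − α_j))^{−1} mod 13.
  i = 1 (α = 9): (9−10)(9−4)(9−1)(9−2) = (−1)·5·8·7 = −280 ≡ 6, so v_1 = 6^{−1} = 11 (mod 13).
  i = 2 (α = 10): (10−9)(10−4)(10−1)(10−2) = 1·6·9·8 = 432 ≡ 3, so v_2 = 3^{−1} = 9 (mod 13).
  i = 3 (α = 4): (4−9)(4−10)(4−1)(4−2) = (−5)·(−6)·3·2 = 180 ≡ 11, so v_3 = 11^{−1} = 6 (mod 13).
  i = 4 (α = 1): (1−9)(1−10)(1−4)(1−2) = (−8)·(−9)·(−3)·(−1) = 216 ≡ 8, so v_4 = 8^{−1} = 5 (mod 13).
  i = 5 (α = 2): (2−9)(2−10)(2−4)(2−1) = (−7)·(−8)·(−2)·1 = −112 ≡ 5, so v_5 = 5^{−1} = 8 (mod 13).
  v = [11, 9, 6, 5, 8].
Step 2: syndromes of r = [12, 2, 11, 1, 4] (all sums mod 13).
  S_0 = Σ v_i r_i = 11·12 + 9·2 + 6·11 + 5·1 + 8·4 = 253 ≡ 6.
  S_1 = Σ v_i α_i r_i = 11·9·12 + 9·10·2 + 6·4·11 + 5·1·1 + 8·2·4 = 1701 ≡ 11.
  α_i^2 mod 13 = [3, 9, 3, 1, 4].
  S_2 = Σ v_i α_i^2 r_i = 11·3·12 + 9·9·2 + 6·3·11 + 5·1·1 + 8·4·4 = 889 ≡ 5.
  S = (6, 11, 5) ≠ 0, so r is not a codeword (an error is present).
Step 3: locate the error. For a single error e at position i, S_ℓ = v_i·e·α_i^ℓ, so α_err = S_1/S_0.
  S_0^{−1} = 6^{−1} = 11 (mod 13), so α_err = 11·11 = 121 ≡ 4 = α_3. Error position i = 3.
  Consistency check: S_2/S_1 = 5·6 = 30 ≡ 4 = α_err ✓ (single-error assumption holds).
Step 4: error magnitude e = S_0/v_3 = S_0·∏_{j≠3}(α_3 − α_j) = 6·11 = 66 ≡ 1 (mod 13).
Step 5: correct position 3: c_3 = r_3 − e = 11 − 1 ≡ 10 (mod 13). Hence c = [12, 2, 10, 1, 4].
  Check: interpolating c through the α_i gives m(x) = 11 + 3·x (degree < 2) with m(α_i) = c_i for every i, so c is indeed a codeword.


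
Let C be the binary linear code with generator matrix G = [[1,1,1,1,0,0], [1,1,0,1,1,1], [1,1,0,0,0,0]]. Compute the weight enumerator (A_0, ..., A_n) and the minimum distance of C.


Weight distribution: A_0 = 1, A_2 = 2, A_3 = 2, A_4 = 1, A_5 = 2. Minimum distance d = 2.

Enumerate all 2^3 = 8 messages m ∈ F_2^3.
For each, compute codeword c = mG in F_2^6, then tally its weight.
  m = 000 → c = 000000, weight = 0.
  m = 100 → c = 111100, weight = 4.
  m = 010 → c = 110111, weight = 5.
  m = 110 → c = 001011, weight = 3.
  m = 001 → c = 110000, weight = 2.
  m = 101 → c = 001100, weight = 2.
  m = 011 → c = 000111, weight = 3.
  m = 111 → c = 111011, weight = 5.
Tally weights:
  weight 0: 1 codewords.
  weight 2: 2 codewords.
  weight 3: 2 codewords.
  weight 4: 1 codewords.
  weight 5: 2 codewords.
Minimum distance d = smallest w > 0 with A_w > 0 = 2.
Sanity: Σ A_w = 8 = 2^3 = 8 ✓.


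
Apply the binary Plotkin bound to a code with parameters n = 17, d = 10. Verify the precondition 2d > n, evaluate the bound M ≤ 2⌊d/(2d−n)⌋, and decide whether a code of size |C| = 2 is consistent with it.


Plotkin bound M ≤ 6; given |C| = 2 ≤ bound (satisfied).

Check applicability: 2d = 20, n = 17.
2d − n = 3 > 0, so Plotkin applies.
Compute d/(2d−n) = 10/3 ≈ 3.3333.
⌊d/(2d−n)⌋ = 3.
Plotkin bound: M ≤ 2·3 = 6.
Given |C| = 2, check: satisfied.
This |C| is below the Plotkin bound.


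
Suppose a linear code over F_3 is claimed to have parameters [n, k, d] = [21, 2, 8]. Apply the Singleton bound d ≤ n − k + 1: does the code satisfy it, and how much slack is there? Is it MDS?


Singleton RHS = n − k + 1 = 20, slack = 12, bound satisfied, not MDS.

Singleton bound: d ≤ n − k + 1.
Here n = 21, k = 2, so n − k + 1 = 20.
Given d = 8, check d ≤ 20: YES.
Slack = (n − k + 1) − d = 12.
The code is NOT MDS (slack = 12 > 0).
Description: the claimed parameters are [21, 2, 8]_3; such a code would be non-MDS.


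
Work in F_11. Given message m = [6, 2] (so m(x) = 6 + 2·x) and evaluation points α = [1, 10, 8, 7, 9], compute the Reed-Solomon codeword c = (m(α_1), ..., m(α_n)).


c = [8, 4, 0, 9, 2]

Message polynomial: m(x) = 6 + 2·x (mod 11).
For each evaluation point α_i, compute m(α_i) mod 11:
  α_1 = 1: Horner steps 2 → 8, so m(1) = 8.
  α_2 = 10: Horner steps 2 → 4, so m(10) = 4.
  α_3 = 8: Horner steps 2 → 0, so m(8) = 0.
  α_4 = 7: Horner steps 2 → 9, so m(7) = 9.
  α_5 = 9: Horner steps 2 → 2, so m(9) = 2.
Codeword c = [8, 4, 0, 9, 2] ∈ F_11^5.


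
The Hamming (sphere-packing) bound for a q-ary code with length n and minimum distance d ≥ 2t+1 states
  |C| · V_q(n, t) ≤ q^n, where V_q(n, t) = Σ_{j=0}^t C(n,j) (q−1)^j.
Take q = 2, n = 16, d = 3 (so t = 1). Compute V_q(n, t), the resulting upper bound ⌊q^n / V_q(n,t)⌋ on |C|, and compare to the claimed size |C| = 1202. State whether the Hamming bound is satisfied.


V_q(n, t) = 17, q^n = 65536, Hamming bound = 3855, |C| = 1202 ≤ bound (satisfied).

Step 1: Compute V_q(n, t) = Σ_{j=0}^1 C(n, j) (q−1)^j.
  j = 0: C(16,0)·(1)^0 = 1·1 = 1.
  j = 1: C(16,1)·(1)^1 = 16·1 = 16.
  V_q(n, t) = 1 + 16 = 17.
Step 2: q^n = 2^16 = 65536.
Step 3: Hamming bound ⌊q^n / V_q(n,t)⌋ = ⌊65536/17⌋ = 3855.
Step 4: Compare |C| = 1202 to 3855: satisfied.
The claimed |C| lies below the Hamming bound.


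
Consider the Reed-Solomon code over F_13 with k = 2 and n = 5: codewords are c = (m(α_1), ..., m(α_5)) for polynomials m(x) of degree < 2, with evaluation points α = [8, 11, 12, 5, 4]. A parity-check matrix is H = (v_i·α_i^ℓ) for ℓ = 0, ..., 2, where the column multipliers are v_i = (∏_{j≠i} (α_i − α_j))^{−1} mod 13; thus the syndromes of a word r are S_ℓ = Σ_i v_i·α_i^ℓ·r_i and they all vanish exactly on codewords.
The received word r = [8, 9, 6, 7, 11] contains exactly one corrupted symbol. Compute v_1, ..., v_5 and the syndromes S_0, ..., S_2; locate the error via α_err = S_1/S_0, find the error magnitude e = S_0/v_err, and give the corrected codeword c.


S = (9, 4, 9), error at position 3, error magnitude e = 1, c = [8, 9, 5, 7, 11].

Step 1: column multipliers v_i = (∏_{j≠i}(α_i − α_j))^{−1} mod 13.
  i = 1 (α = 8): (8−11)(8−12)(8−5)(8−4) = (−3)·(−4)·3·4 = 144 ≡ 1, so v_1 = 1^{−1} = 1 (mod 13).
  i = 2 (α = 11): (11−8)(11−12)(11−5)(11−4) = 3·(−1)·6·7 = −126 ≡ 4, so v_2 = 4^{−1} = 10 (mod 13).
  i = 3 (α = 12): (12−8)(12−11)(12−5)(12−4) = 4·1·7·8 = 224 ≡ 3, so v_3 = 3^{−1} = 9 (mod 13).
  i = 4 (α = 5): (5−8)(5−11)(5−12)(5−4) = (−3)·(−6)·(−7)·1 = −126 ≡ 4, so v_4 = 4^{−1} = 10 (mod 13).
  i = 5 (α = 4): (4−8)(4−11)(4−12)(4−5) = (−4)·(−7)·(−8)·(−1) = 224 ≡ 3, so v_5 = 3^{−1} = 9 (mod 13).
  v = [1, 10, 9, 10, 9].
Step 2: syndromes of r = [8, 9, 6, 7, 11] (all sums mod 13).
  S_0 = Σ v_i r_i = 1·8 + 10·9 + 9·6 + 10·7 + 9·11 = 321 ≡ 9.
  S_1 = Σ v_i α_i r_i = 1·8·8 + 10·11·9 + 9·12·6 + 10·5·7 + 9·4·11 = 2448 ≡ 4.
  α_i^2 mod 13 = [12, 4, 1, 12, 3].
  S_2 = Σ v_i α_i^2 r_i = 1·12·8 + 10·4·9 + 9·1·6 + 10·12·7 + 9·3·11 = 1647 ≡ 9.
  S = (9, 4, 9) ≠ 0, so r is not a codeword (an error is present).
Step 3: locate the error. For a single error e at position i, S_ℓ = v_i·e·α_i^ℓ, so α_err = S_1/S_0.
  S_0^{−1} = 9^{−1} = 3 (mod 13), so α_err = 4·3 = 12 ≡ 12 = α_3. Error position i = 3.
  Consistency check: S_2/S_1 = 9·10 = 90 ≡ 12 = α_err ✓ (single-error assumption holds).
Step 4: error magnitude e = S_0/v_3 = S_0·∏_{j≠3}(α_3 − α_j) = 9·3 = 27 ≡ 1 (mod 13).
Step 5: correct position 3: c_3 = r_3 − e = 6 − 1 ≡ 5 (mod 13). Hence c = [8, 9, 5, 7, 11].
  Check: interpolating c through the α_i gives m(x) = 1 + 9·x (degree < 2) with m(α_i) = c_i for every i, so c is indeed a codeword.


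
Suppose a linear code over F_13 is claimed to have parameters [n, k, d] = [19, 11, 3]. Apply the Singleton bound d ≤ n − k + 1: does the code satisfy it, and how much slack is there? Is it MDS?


Singleton RHS = n − k + 1 = 9, slack = 6, bound satisfied, not MDS.

Singleton bound: d ≤ n − k + 1.
Here n = 19, k = 11, so n − k + 1 = 9.
Given d = 3, check d ≤ 9: YES.
Slack = (n − k + 1) − d = 6.
The code is NOT MDS (slack = 6 > 0).
Description: the claimed parameters are [19, 11, 3]_13; such a code would be non-MDS.


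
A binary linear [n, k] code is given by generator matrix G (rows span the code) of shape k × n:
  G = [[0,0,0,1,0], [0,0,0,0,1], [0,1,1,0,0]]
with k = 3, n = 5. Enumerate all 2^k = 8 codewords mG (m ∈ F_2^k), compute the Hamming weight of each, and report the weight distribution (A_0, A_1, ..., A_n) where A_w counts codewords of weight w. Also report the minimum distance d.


Weight distribution: A_0 = 1, A_1 = 2, A_2 = 2, A_3 = 2, A_4 = 1. Minimum distance d = 1.

Enumerate all 2^3 = 8 messages m ∈ F_2^3.
For each, compute codeword c = mG in F_2^5, then tally its weight.
  m = 000 → c = 00000, weight = 0.
  m = 100 → c = 00010, weight = 1.
  m = 010 → c = 00001, weight = 1.
  m = 110 → c = 00011, weight = 2.
  m = 001 → c = 01100, weight = 2.
  m = 101 → c = 01110, weight = 3.
  m = 011 → c = 01101, weight = 3.
  m = 111 → c = 01111, weight = 4.
Tally weights:
  weight 0: 1 codewords.
  weight 1: 2 codewords.
  weight 2: 2 codewords.
  weight 3: 2 codewords.
  weight 4: 1 codewords.
Minimum distance d = smallest w > 0 with A_w > 0 = 1.
Sanity: Σ A_w = 8 = 2^3 = 8 ✓.


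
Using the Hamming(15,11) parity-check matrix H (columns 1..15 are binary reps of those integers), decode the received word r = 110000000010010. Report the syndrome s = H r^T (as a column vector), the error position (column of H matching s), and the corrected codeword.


s = (0, 1, 1, 0)^T, error position = 6, corrected codeword c = 110001000010010

Compute s = H r^T mod 2 one row at a time:
  s_1 = 0 + 0 + 0 + 1 + 0 + 0 + 1 + 0 = 2 ≡ 0 (mod 2).
  s_2 = 0 + 0 + 0 + 0 + 0 + 0 + 1 + 0 = 1 ≡ 1 (mod 2).
  s_3 = 1 + 0 + 0 + 0 + 0 + 1 + 1 + 0 = 3 ≡ 1 (mod 2).
  s_4 = 1 + 0 + 0 + 0 + 0 + 1 + 0 + 0 = 2 ≡ 0 (mod 2).
s = (0, 1, 1, 0)^T — this equals column 6 of H (binary 0110), so error is at position 6.
Correct: flip bit 6 of r = 110000000010010 to get c = 110001000010010.


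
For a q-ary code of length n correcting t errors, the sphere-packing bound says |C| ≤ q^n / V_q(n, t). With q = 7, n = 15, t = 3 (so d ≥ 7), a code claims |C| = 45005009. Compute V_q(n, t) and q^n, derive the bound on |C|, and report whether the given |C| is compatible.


V_q(n, t) = 102151, q^n = 4747561509943, Hamming bound = 46475918, |C| = 45005009 ≤ bound (satisfied).

Step 1: Compute V_q(n, t) = Σ_{j=0}^3 C(n, j) (q−1)^j.
  j = 0: C(15,0)·(6)^0 = 1·1 = 1.
  j = 1: C(15,1)·(6)^1 = 15·6 = 90.
  j = 2: C(15,2)·(6)^2 = 105·36 = 3780.
  j = 3: C(15,3)·(6)^3 = 455·216 = 98280.
  V_q(n, t) = 1 + 90 + 3780 + 98280 = 102151.
Step 2: q^n = 7^15 = 4747561509943.
Step 3: Hamming bound ⌊q^n / V_q(n,t)⌋ = ⌊4747561509943/102151⌋ = 46475918.
Step 4: Compare |C| = 45005009 to 46475918: satisfied.
The claimed |C| lies below the Hamming bound.


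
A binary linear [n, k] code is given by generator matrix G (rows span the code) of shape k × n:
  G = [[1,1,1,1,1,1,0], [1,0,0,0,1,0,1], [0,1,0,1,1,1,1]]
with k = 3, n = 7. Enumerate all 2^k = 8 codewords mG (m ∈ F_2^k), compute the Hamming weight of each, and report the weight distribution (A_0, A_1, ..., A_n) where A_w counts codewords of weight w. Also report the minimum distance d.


Weight distribution: A_0 = 1, A_2 = 1, A_3 = 2, A_4 = 1, A_5 = 2, A_6 = 1. Minimum distance d = 2.

Enumerate all 2^3 = 8 messages m ∈ F_2^3.
For each, compute codeword c = mG in F_2^7, then tally its weight.
  m = 000 → c = 0000000, weight = 0.
  m = 100 → c = 1111110, weight = 6.
  m = 010 → c = 1000101, weight = 3.
  m = 110 → c = 0111011, weight = 5.
  m = 001 → c = 0101111, weight = 5.
  m = 101 → c = 1010001, weight = 3.
  m = 011 → c = 1101010, weight = 4.
  m = 111 → c = 0010100, weight = 2.
Tally weights:
  weight 0: 1 codewords.
  weight 2: 1 codewords.
  weight 3: 2 codewords.
  weight 4: 1 codewords.
  weight 5: 2 codewords.
  weight 6: 1 codewords.
Minimum distance d = smallest w > 0 with A_w > 0 = 2.
Sanity: Σ A_w = 8 = 2^3 = 8 ✓.


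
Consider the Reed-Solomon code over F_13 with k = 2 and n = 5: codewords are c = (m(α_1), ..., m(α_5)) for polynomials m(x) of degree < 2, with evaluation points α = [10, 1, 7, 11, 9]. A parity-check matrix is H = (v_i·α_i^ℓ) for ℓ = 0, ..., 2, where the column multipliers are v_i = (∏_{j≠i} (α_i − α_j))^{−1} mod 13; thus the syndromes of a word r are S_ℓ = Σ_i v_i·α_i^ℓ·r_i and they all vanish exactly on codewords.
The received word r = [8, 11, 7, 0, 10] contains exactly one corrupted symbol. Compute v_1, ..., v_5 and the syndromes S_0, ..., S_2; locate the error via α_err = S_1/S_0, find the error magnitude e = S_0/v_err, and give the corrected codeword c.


S = (10, 9, 12), error at position 1, error magnitude e = 3, c = [5, 11, 7, 0, 10].

Step 1: column multipliers v_i = (∏_{j≠i}(α_i − α_j))^{−1} mod 13.
  i = 1 (α = 10): (10−1)(10−7)(10−11)(10−9) = 9·3·(−1)·1 = −27 ≡ 12, so v_1 = 12^{−1} = 12 (mod 13).
  i = 2 (α = 1): (1−10)(1−7)(1−11)(1−9) = (−9)·(−6)·(−10)·(−8) = 4320 ≡ 4, so v_2 = 4^{−1} = 10 (mod 13).
  i = 3 (α = 7): (7−10)(7−1)(7−11)(7−9) = (−3)·6·(−4)·(−2) = −144 ≡ 12, so v_3 = 12^{−1} = 12 (mod 13).
  i = 4 (α = 11): (11−10)(11−1)(11−7)(11−9) = 1·10·4·2 = 80 ≡ 2, so v_4 = 2^{−1} = 7 (mod 13).
  i = 5 (α = 9): (9−10)(9−1)(9−7)(9−11) = (−1)·8·2·(−2) = 32 ≡ 6, so v_5 = 6^{−1} = 11 (mod 13).
  v = [12, 10, 12, 7, 11].
Step 2: syndromes of r = [8, 11, 7, 0, 10] (all sums mod 13).
  S_0 = Σ v_i r_i = 12·8 + 10·11 + 12·7 + 7·0 + 11·10 = 400 ≡ 10.
  S_1 = Σ v_i α_i r_i = 12·10·8 + 10·1·11 + 12·7·7 + 7·11·0 + 11·9·10 = 2648 ≡ 9.
  α_i^2 mod 13 = [9, 1, 10, 4, 3].
  S_2 = Σ v_i α_i^2 r_i = 12·9·8 + 10·1·11 + 12·10·7 + 7·4·0 + 11·3·10 = 2144 ≡ 12.
  S = (10, 9, 12) ≠ 0, so r is not a codeword (an error is present).
Step 3: locate the error. For a single error e at position i, S_ℓ = v_i·e·α_i^ℓ, so α_err = S_1/S_0.
  S_0^{−1} = 10^{−1} = 4 (mod 13), so α_err = 9·4 = 36 ≡ 10 = α_1. Error position i = 1.
  Consistency check: S_2/S_1 = 12·3 = 36 ≡ 10 = α_err ✓ (single-error assumption holds).
Step 4: error magnitude e = S_0/v_1 = S_0·∏_{j≠1}(α_1 − α_j) = 10·12 = 120 ≡ 3 (mod 13).
Step 5: correct position 1: c_1 = r_1 − e = 8 − 3 ≡ 5 (mod 13). Hence c = [5, 11, 7, 0, 10].
  Check: interpolating c through the α_i gives m(x) = 3 + 8·x (degree < 2) with m(α_i) = c_i for every i, so c is indeed a codeword.


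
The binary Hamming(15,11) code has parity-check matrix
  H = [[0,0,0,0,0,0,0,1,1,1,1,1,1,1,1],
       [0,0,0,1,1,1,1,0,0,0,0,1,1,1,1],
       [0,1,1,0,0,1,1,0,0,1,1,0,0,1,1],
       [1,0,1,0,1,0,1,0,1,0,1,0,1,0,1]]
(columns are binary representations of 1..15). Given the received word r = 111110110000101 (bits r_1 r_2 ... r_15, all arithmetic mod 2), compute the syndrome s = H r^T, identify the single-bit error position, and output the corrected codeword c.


s = (1, 1, 0, 0)^T, error position = 12, corrected codeword c = 111110110001101

Compute s = H r^T mod 2 one row at a time:
  s_1 = 1 + 0 + 0 + 0 + 0 + 1 + 0 + 1 = 3 ≡ 1 (mod 2).
  s_2 = 1 + 1 + 0 + 1 + 0 + 1 + 0 + 1 = 5 ≡ 1 (mod 2).
  s_3 = 1 + 1 + 0 + 1 + 0 + 0 + 0 + 1 = 4 ≡ 0 (mod 2).
  s_4 = 1 + 1 + 1 + 1 + 0 + 0 + 1 + 1 = 6 ≡ 0 (mod 2).
s = (1, 1, 0, 0)^T — this equals column 12 of H (binary 1100), so error is at position 12.
Correct: flip bit 12 of r = 111110110000101 to get c = 111110110001101.


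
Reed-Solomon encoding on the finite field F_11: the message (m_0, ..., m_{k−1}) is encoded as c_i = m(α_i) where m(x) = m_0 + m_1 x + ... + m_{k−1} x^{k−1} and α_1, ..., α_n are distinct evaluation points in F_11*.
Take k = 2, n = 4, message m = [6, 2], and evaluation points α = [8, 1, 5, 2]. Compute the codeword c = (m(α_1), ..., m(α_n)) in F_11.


c = [0, 8, 5, 10]

Message polynomial: m(x) = 6 + 2·x (mod 11).
For each evaluation point α_i, compute m(α_i) mod 11:
  α_1 = 8: Horner steps 2 → 0, so m(8) = 0.
  α_2 = 1: Horner steps 2 → 8, so m(1) = 8.
  α_3 = 5: Horner steps 2 → 5, so m(5) = 5.
  α_4 = 2: Horner steps 2 → 10, so m(2) = 10.
Codeword c = [0, 8, 5, 10] ∈ F_11^4.


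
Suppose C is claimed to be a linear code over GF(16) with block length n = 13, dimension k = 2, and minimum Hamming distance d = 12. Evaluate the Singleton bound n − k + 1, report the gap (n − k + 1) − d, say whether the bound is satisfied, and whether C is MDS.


Singleton RHS = n − k + 1 = 12, slack = 0, bound satisfied, MDS.

Singleton bound: d ≤ n − k + 1.
Here n = 13, k = 2, so n − k + 1 = 12.
Given d = 12, check d ≤ 12: YES.
Slack = (n − k + 1) − d = 0.
The code is MDS (slack = 0).
Description: the claimed parameters are [13, 2, 12]_16; such a code would be MDS (meets Singleton bound).


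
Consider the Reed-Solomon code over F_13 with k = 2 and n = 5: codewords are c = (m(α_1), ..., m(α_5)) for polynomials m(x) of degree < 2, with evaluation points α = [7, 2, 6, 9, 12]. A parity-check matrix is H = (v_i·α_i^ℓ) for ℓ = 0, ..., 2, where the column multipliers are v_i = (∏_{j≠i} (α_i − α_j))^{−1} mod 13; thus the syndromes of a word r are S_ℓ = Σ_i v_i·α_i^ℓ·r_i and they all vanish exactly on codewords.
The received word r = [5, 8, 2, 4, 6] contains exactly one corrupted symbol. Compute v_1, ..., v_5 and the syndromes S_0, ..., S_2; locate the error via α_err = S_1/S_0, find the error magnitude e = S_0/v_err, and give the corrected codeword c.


S = (1, 7, 10), error at position 1, error magnitude e = 11, c = [7, 8, 2, 4, 6].

Step 1: column multipliers v_i = (∏_{j≠i}(α_i − α_j))^{−1} mod 13.
  i = 1 (α = 7): (7−2)(7−6)(7−9)(7−12) = 5·1·(−2)·(−5) = 50 ≡ 11, so v_1 = 11^{−1} = 6 (mod 13).
  i = 2 (α = 2): (2−7)(2−6)(2−9)(2−12) = (−5)·(−4)·(−7)·(−10) = 1400 ≡ 9, so v_2 = 9^{−1} = 3 (mod 13).
  i = 3 (α = 6): (6−7)(6−2)(6−9)(6−12) = (−1)·4·(−3)·(−6) = −72 ≡ 6, so v_3 = 6^{−1} = 11 (mod 13).
  i = 4 (α = 9): (9−7)(9−2)(9−6)(9−12) = 2·7·3·(−3) = −126 ≡ 4, so v_4 = 4^{−1} = 10 (mod 13).
  i = 5 (α = 12): (12−7)(12−2)(12−6)(12−9) = 5·10·6·3 = 900 ≡ 3, so v_5 = 3^{−1} = 9 (mod 13).
  v = [6, 3, 11, 10, 9].
Step 2: syndromes of r = [5, 8, 2, 4, 6] (all sums mod 13).
  S_0 = Σ v_i r_i = 6·5 + 3·8 + 11·2 + 10·4 + 9·6 = 170 ≡ 1.
  S_1 = Σ v_i α_i r_i = 6·7·5 + 3·2·8 + 11·6·2 + 10·9·4 + 9·12·6 = 1398 ≡ 7.
  α_i^2 mod 13 = [10, 4, 10, 3, 1].
  S_2 = Σ v_i α_i^2 r_i = 6·10·5 + 3·4·8 + 11·10·2 + 10·3·4 + 9·1·6 = 790 ≡ 10.
  S = (1, 7, 10) ≠ 0, so r is not a codeword (an error is present).
Step 3: locate the error. For a single error e at position i, S_ℓ = v_i·e·α_i^ℓ, so α_err = S_1/S_0.
  S_0^{−1} = 1^{−1} = 1 (mod 13), so α_err = 7·1 = 7 ≡ 7 = α_1. Error position i = 1.
  Consistency check: S_2/S_1 = 10·2 = 20 ≡ 7 = α_err ✓ (single-error assumption holds).
Step 4: error magnitude e = S_0/v_1 = S_0·∏_{j≠1}(α_1 − α_j) = 1·11 = 11 ≡ 11 (mod 13).
Step 5: correct position 1: c_1 = r_1 − e = 5 − 11 ≡ 7 (mod 13). Hence c = [7, 8, 2, 4, 6].
  Check: interpolating c through the α_i gives m(x) = 11 + 5·x (degree < 2) with m(α_i) = c_i for every i, so c is indeed a codeword.


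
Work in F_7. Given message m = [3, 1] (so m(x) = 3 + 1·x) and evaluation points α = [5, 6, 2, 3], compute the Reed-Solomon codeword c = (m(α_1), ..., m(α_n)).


c = [1, 2, 5, 6]

Message polynomial: m(x) = 3 + 1·x (mod 7).
For each evaluation point α_i, compute m(α_i) mod 7:
  α_1 = 5: Horner steps 1 → 1, so m(5) = 1.
  α_2 = 6: Horner steps 1 → 2, so m(6) = 2.
  α_3 = 2: Horner steps 1 → 5, so m(2) = 5.
  α_4 = 3: Horner steps 1 → 6, so m(3) = 6.
Codeword c = [1, 2, 5, 6] ∈ F_7^4.


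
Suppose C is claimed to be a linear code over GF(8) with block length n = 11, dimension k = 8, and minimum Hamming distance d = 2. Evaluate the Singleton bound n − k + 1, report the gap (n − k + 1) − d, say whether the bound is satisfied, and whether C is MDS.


Singleton RHS = n − k + 1 = 4, slack = 2, bound satisfied, not MDS.

Singleton bound: d ≤ n − k + 1.
Here n = 11, k = 8, so n − k + 1 = 4.
Given d = 2, check d ≤ 4: YES.
Slack = (n − k + 1) − d = 2.
The code is NOT MDS (slack = 2 > 0).
Description: the claimed parameters are [11, 8, 2]_8; such a code would be non-MDS.


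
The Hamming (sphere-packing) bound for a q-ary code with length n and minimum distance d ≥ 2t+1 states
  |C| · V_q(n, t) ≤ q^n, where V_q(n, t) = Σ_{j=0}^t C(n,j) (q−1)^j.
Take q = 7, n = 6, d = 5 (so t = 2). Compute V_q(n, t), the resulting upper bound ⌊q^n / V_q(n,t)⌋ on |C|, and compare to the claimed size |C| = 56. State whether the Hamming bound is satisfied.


V_q(n, t) = 577, q^n = 117649, Hamming bound = 203, |C| = 56 ≤ bound (satisfied).

Step 1: Compute V_q(n, t) = Σ_{j=0}^2 C(n, j) (q−1)^j.
  j = 0: C(6,0)·(6)^0 = 1·1 = 1.
  j = 1: C(6,1)·(6)^1 = 6·6 = 36.
  j = 2: C(6,2)·(6)^2 = 15·36 = 540.
  V_q(n, t) = 1 + 36 + 540 = 577.
Step 2: q^n = 7^6 = 117649.
Step 3: Hamming bound ⌊q^n / V_q(n,t)⌋ = ⌊117649/577⌋ = 203.
Step 4: Compare |C| = 56 to 203: satisfied.
The claimed |C| lies below the Hamming bound.


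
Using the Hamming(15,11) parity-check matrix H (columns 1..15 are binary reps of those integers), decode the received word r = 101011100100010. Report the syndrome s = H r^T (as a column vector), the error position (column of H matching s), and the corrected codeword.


s = (0, 0, 1, 0)^T, error position = 2, corrected codeword c = 111011100100010

Compute s = H r^T mod 2 one row at a time:
  s_1 = 0 + 0 + 1 + 0 + 0 + 0 + 1 + 0 = 2 ≡ 0 (mod 2).
  s_2 = 0 + 1 + 1 + 1 + 0 + 0 + 1 + 0 = 4 ≡ 0 (mod 2).
  s_3 = 0 + 1 + 1 + 1 + 1 + 0 + 1 + 0 = 5 ≡ 1 (mod 2).
  s_4 = 1 + 1 + 1 + 1 + 0 + 0 + 0 + 0 = 4 ≡ 0 (mod 2).
s = (0, 0, 1, 0)^T — this equals column 2 of H (binary 0010), so error is at position 2.
Correct: flip bit 2 of r = 101011100100010 to get c = 111011100100010.


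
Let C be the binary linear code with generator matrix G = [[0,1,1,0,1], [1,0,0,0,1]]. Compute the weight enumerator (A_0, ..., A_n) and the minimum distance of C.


Weight distribution: A_0 = 1, A_2 = 1, A_3 = 2. Minimum distance d = 2.

Enumerate all 2^2 = 4 messages m ∈ F_2^2.
For each, compute codeword c = mG in F_2^5, then tally its weight.
  m = 00 → c = 00000, weight = 0.
  m = 10 → c = 01101, weight = 3.
  m = 01 → c = 10001, weight = 2.
  m = 11 → c = 11100, weight = 3.
Tally weights:
  weight 0: 1 codewords.
  weight 2: 1 codewords.
  weight 3: 2 codewords.
Minimum distance d = smallest w > 0 with A_w > 0 = 2.
Sanity: Σ A_w = 4 = 2^2 = 4 ✓.


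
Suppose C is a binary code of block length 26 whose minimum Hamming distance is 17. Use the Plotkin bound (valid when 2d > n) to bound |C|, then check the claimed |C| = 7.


Plotkin bound M ≤ 4; given |C| = 7 > bound (violated).

Check applicability: 2d = 34, n = 26.
2d − n = 8 > 0, so Plotkin applies.
Compute d/(2d−n) = 17/8 ≈ 2.1250.
⌊d/(2d−n)⌋ = 2.
Plotkin bound: M ≤ 2·2 = 4.
Given |C| = 7, check: VIOLATED.
This |C| is above the Plotkin bound, so no binary code with n = 26, d = 17 and 7 codewords exists.


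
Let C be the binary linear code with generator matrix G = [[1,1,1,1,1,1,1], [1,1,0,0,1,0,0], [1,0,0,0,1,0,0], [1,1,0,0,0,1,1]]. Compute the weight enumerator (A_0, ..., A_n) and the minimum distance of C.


Weight distribution: A_0 = 1, A_1 = 1, A_2 = 1, A_3 = 5, A_4 = 5, A_5 = 1, A_6 = 1, A_7 = 1. Minimum distance d = 1.

Enumerate all 2^4 = 16 messages m ∈ F_2^4.
For each, compute codeword c = mG in F_2^7, then tally its weight.
  m = 0000 → c = 0000000, weight = 0.
  m = 1000 → c = 1111111, weight = 7.
  m = 0100 → c = 1100100, weight = 3.
  m = 1100 → c = 0011011, weight = 4.
  m = 0010 → c = 1000100, weight = 2.
  m = 1010 → c = 0111011, weight = 5.
  m = 0110 → c = 0100000, weight = 1.
  m = 1110 → c = 1011111, weight = 6.
  m = 0001 → c = 1100011, weight = 4.
  m = 1001 → c = 0011100, weight = 3.
  m = 0101 → c = 0000111, weight = 3.
  m = 1101 → c = 1111000, weight = 4.
  m = 0011 → c = 0100111, weight = 4.
  m = 1011 → c = 1011000, weight = 3.
  m = 0111 → c = 1000011, weight = 3.
  m = 1111 → c = 0111100, weight = 4.
Tally weights:
  weight 0: 1 codewords.
  weight 1: 1 codewords.
  weight 2: 1 codewords.
  weight 3: 5 codewords.
  weight 4: 5 codewords.
  weight 5: 1 codewords.
  weight 6: 1 codewords.
  weight 7: 1 codewords.
Minimum distance d = smallest w > 0 with A_w > 0 = 1.
Sanity: Σ A_w = 16 = 2^4 = 16 ✓.


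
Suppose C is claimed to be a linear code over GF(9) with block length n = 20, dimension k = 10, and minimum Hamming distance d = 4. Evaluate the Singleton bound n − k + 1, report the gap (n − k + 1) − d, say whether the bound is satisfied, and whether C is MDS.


Singleton RHS = n − k + 1 = 11, slack = 7, bound satisfied, not MDS.

Singleton bound: d ≤ n − k + 1.
Here n = 20, k = 10, so n − k + 1 = 11.
Given d = 4, check d ≤ 11: YES.
Slack = (n − k + 1) − d = 7.
The code is NOT MDS (slack = 7 > 0).
Description: the claimed parameters are [20, 10, 4]_9; such a code would be non-MDS.


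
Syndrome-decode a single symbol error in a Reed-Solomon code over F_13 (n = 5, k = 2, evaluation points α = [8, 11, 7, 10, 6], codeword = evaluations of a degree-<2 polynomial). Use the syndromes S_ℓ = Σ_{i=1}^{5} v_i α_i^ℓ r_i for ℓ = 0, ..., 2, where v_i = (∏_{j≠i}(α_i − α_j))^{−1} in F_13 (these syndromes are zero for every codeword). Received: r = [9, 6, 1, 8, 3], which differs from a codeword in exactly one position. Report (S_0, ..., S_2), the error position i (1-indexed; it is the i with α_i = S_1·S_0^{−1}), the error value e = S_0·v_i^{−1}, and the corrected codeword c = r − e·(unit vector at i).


S = (3, 11, 10), error at position 1, error magnitude e = 10, c = [12, 6, 1, 8, 3].

Step 1: column multipliers v_i = (∏_{j≠i}(α_i − α_j))^{−1} mod 13.
  i = 1 (α = 8): (8−11)(8−7)(8−10)(8−6) = (−3)·1·(−2)·2 = 12 ≡ 12, so v_1 = 12^{−1} = 12 (mod 13).
  i = 2 (α = 11): (11−8)(11−7)(11−10)(11−6) = 3·4·1·5 = 60 ≡ 8, so v_2 = 8^{−1} = 5 (mod 13).
  i = 3 (α = 7): (7−8)(7−11)(7−10)(7−6) = (−1)·(−4)·(−3)·1 = −12 ≡ 1, so v_3 = 1^{−1} = 1 (mod 13).
  i = 4 (α = 10): (10−8)(10−11)(10−7)(10−6) = 2·(−1)·3·4 = −24 ≡ 2, so v_4 = 2^{−1} = 7 (mod 13).
  i = 5 (α = 6): (6−8)(6−11)(6−7)(6−10) = (−2)·(−5)·(−1)·(−4) = 40 ≡ 1, so v_5 = 1^{−1} = 1 (mod 13).
  v = [12, 5, 1, 7, 1].
Step 2: syndromes of r = [9, 6, 1, 8, 3] (all sums mod 13).
  S_0 = Σ v_i r_i = 12·9 + 5·6 + 1·1 + 7·8 + 1·3 = 198 ≡ 3.
  S_1 = Σ v_i α_i r_i = 12·8·9 + 5·11·6 + 1·7·1 + 7·10·8 + 1·6·3 = 1779 ≡ 11.
  α_i^2 mod 13 = [12, 4, 10, 9, 10].
  S_2 = Σ v_i α_i^2 r_i = 12·12·9 + 5·4·6 + 1·10·1 + 7·9·8 + 1·10·3 = 1960 ≡ 10.
  S = (3, 11, 10) ≠ 0, so r is not a codeword (an error is present).
Step 3: locate the error. For a single error e at position i, S_ℓ = v_i·e·α_i^ℓ, so α_err = S_1/S_0.
  S_0^{−1} = 3^{−1} = 9 (mod 13), so α_err = 11·9 = 99 ≡ 8 = α_1. Error position i = 1.
  Consistency check: S_2/S_1 = 10·6 = 60 ≡ 8 = α_err ✓ (single-error assumption holds).
Step 4: error magnitude e = S_0/v_1 = S_0·∏_{j≠1}(α_1 − α_j) = 3·12 = 36 ≡ 10 (mod 13).
Step 5: correct position 1: c_1 = r_1 − e = 9 − 10 ≡ 12 (mod 13). Hence c = [12, 6, 1, 8, 3].
  Check: interpolating c through the α_i gives m(x) = 2 + 11·x (degree < 2) with m(α_i) = c_i for every i, so c is indeed a codeword.


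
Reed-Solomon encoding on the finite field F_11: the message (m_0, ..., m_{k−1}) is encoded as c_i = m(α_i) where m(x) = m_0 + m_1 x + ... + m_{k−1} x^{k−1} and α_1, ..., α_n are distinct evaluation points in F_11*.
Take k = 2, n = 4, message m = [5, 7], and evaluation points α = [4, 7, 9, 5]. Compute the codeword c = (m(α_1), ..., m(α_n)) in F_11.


c = [0, 10, 2, 7]

Message polynomial: m(x) = 5 + 7·x (mod 11).
For each evaluation point α_i, compute m(α_i) mod 11:
  α_1 = 4: Horner steps 7 → 0, so m(4) = 0.
  α_2 = 7: Horner steps 7 → 10, so m(7) = 10.
  α_3 = 9: Horner steps 7 → 2, so m(9) = 2.
  α_4 = 5: Horner steps 7 → 7, so m(5) = 7.
Codeword c = [0, 10, 2, 7] ∈ F_11^4.


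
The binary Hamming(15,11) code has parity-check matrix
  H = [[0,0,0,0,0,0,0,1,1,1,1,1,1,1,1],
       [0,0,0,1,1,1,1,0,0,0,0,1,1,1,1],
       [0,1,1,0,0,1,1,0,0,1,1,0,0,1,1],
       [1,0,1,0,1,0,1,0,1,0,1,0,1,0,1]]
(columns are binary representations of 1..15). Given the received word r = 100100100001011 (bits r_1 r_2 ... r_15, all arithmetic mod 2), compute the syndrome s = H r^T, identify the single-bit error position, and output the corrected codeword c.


s = (1, 1, 1, 1)^T, error position = 15, corrected codeword c = 100100100001010

Compute s = H r^T mod 2 one row at a time:
  s_1 = 0 + 0 + 0 + 0 + 1 + 0 + 1 + 1 = 3 ≡ 1 (mod 2).
  s_2 = 1 + 0 + 0 + 1 + 1 + 0 + 1 + 1 = 5 ≡ 1 (mod 2).
  s_3 = 0 + 0 + 0 + 1 + 0 + 0 + 1 + 1 = 3 ≡ 1 (mod 2).
  s_4 = 1 + 0 + 0 + 1 + 0 + 0 + 0 + 1 = 3 ≡ 1 (mod 2).
s = (1, 1, 1, 1)^T — this equals column 15 of H (binary 1111), so error is at position 15.
Correct: flip bit 15 of r = 100100100001011 to get c = 100100100001010.


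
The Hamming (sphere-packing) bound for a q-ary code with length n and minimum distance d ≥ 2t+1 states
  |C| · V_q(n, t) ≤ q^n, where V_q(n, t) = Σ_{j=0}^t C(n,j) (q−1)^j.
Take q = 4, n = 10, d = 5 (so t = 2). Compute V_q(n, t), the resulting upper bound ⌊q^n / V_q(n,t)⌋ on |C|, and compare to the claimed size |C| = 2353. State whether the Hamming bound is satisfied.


V_q(n, t) = 436, q^n = 1048576, Hamming bound = 2404, |C| = 2353 ≤ bound (satisfied).

Step 1: Compute V_q(n, t) = Σ_{j=0}^2 C(n, j) (q−1)^j.
  j = 0: C(10,0)·(3)^0 = 1·1 = 1.
  j = 1: C(10,1)·(3)^1 = 10·3 = 30.
  j = 2: C(10,2)·(3)^2 = 45·9 = 405.
  V_q(n, t) = 1 + 30 + 405 = 436.
Step 2: q^n = 4^10 = 1048576.
Step 3: Hamming bound ⌊q^n / V_q(n,t)⌋ = ⌊1048576/436⌋ = 2404.
Step 4: Compare |C| = 2353 to 2404: satisfied.
The claimed |C| lies below the Hamming bound.


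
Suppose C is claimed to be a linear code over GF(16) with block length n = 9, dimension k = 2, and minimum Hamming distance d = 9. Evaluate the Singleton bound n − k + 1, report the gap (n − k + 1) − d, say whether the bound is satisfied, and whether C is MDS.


Singleton RHS = n − k + 1 = 8, slack = -1, bound violated (no such code; not MDS).

Singleton bound: d ≤ n − k + 1.
Here n = 9, k = 2, so n − k + 1 = 8.
Given d = 9, check d ≤ 8: NO.
Slack = (n − k + 1) − d = -1.
The slack is negative: d = 9 exceeds n − k + 1 = 8 by 1, so the Singleton bound is violated and no linear [9, 2, 9]_16 code can exist. In particular it is not MDS (MDS requires d = n − k + 1 exactly).
Description: the claimed parameters are [9, 2, 9]_16; such a code would be impossible (violates the Singleton bound).


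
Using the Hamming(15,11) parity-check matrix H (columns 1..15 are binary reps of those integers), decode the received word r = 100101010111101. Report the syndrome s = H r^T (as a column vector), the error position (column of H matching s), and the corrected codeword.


s = (0, 1, 0, 0)^T, error position = 4, corrected codeword c = 100001010111101

Compute s = H r^T mod 2 one row at a time:
  s_1 = 1 + 0 + 1 + 1 + 1 + 1 + 0 + 1 = 6 ≡ 0 (mod 2).
  s_2 = 1 + 0 + 1 + 0 + 1 + 1 + 0 + 1 = 5 ≡ 1 (mod 2).
  s_3 = 0 + 0 + 1 + 0 + 1 + 1 + 0 + 1 = 4 ≡ 0 (mod 2).
  s_4 = 1 + 0 + 0 + 0 + 0 + 1 + 1 + 1 = 4 ≡ 0 (mod 2).
s = (0, 1, 0, 0)^T — this equals column 4 of H (binary 0100), so error is at position 4.
Correct: flip bit 4 of r = 100101010111101 to get c = 100001010111101.


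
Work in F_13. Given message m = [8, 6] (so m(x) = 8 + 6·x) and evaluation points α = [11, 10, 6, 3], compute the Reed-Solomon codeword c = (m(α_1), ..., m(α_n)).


c = [9, 3, 5, 0]

Message polynomial: m(x) = 8 + 6·x (mod 13).
For each evaluation point α_i, compute m(α_i) mod 13:
  α_1 = 11: Horner steps 6 → 9, so m(11) = 9.
  α_2 = 10: Horner steps 6 → 3, so m(10) = 3.
  α_3 = 6: Horner steps 6 → 5, so m(6) = 5.
  α_4 = 3: Horner steps 6 → 0, so m(3) = 0.
Codeword c = [9, 3, 5, 0] ∈ F_13^4.


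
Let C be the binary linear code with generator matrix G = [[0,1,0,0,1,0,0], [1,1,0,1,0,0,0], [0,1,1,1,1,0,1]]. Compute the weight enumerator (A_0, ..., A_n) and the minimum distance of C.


Weight distribution: A_0 = 1, A_2 = 1, A_3 = 3, A_4 = 2, A_5 = 1. Minimum distance d = 2.

Enumerate all 2^3 = 8 messages m ∈ F_2^3.
For each, compute codeword c = mG in F_2^7, then tally its weight.
  m = 000 → c = 0000000, weight = 0.
  m = 100 → c = 0100100, weight = 2.
  m = 010 → c = 1101000, weight = 3.
  m = 110 → c = 1001100, weight = 3.
  m = 001 → c = 0111101, weight = 5.
  m = 101 → c = 0011001, weight = 3.
  m = 011 → c = 1010101, weight = 4.
  m = 111 → c = 1110001, weight = 4.
Tally weights:
  weight 0: 1 codewords.
  weight 2: 1 codewords.
  weight 3: 3 codewords.
  weight 4: 2 codewords.
  weight 5: 1 codewords.
Minimum distance d = smallest w > 0 with A_w > 0 = 2.
Sanity: Σ A_w = 8 = 2^3 = 8 ✓.


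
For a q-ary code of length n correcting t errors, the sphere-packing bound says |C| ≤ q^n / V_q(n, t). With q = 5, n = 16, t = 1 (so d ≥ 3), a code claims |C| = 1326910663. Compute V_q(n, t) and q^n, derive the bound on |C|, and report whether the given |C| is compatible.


V_q(n, t) = 65, q^n = 152587890625, Hamming bound = 2347506009, |C| = 1326910663 ≤ bound (satisfied).

Step 1: Compute V_q(n, t) = Σ_{j=0}^1 C(n, j) (q−1)^j.
  j = 0: C(16,0)·(4)^0 = 1·1 = 1.
  j = 1: C(16,1)·(4)^1 = 16·4 = 64.
  V_q(n, t) = 1 + 64 = 65.
Step 2: q^n = 5^16 = 152587890625.
Step 3: Hamming bound ⌊q^n / V_q(n,t)⌋ = ⌊152587890625/65⌋ = 2347506009.
Step 4: Compare |C| = 1326910663 to 2347506009: satisfied.
The claimed |C| lies below the Hamming bound.


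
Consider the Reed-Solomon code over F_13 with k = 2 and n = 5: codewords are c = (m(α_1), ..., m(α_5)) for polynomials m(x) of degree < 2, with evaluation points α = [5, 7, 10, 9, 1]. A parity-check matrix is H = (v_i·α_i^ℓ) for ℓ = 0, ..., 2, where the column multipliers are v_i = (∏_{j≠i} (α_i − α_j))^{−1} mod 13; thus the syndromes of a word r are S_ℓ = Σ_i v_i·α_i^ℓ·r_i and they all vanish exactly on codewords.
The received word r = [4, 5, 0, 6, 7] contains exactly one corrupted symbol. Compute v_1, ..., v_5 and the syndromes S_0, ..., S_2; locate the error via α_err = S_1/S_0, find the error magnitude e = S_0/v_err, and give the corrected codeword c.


S = (8, 8, 8), error at position 5, error magnitude e = 5, c = [4, 5, 0, 6, 2].

Step 1: column multipliers v_i = (∏_{j≠i}(α_i − α_j))^{−1} mod 13.
  i = 1 (α = 5): (5−7)(5−10)(5−9)(5−1) = (−2)·(−5)·(−4)·4 = −160 ≡ 9, so v_1 = 9^{−1} = 3 (mod 13).
  i = 2 (α = 7): (7−5)(7−10)(7−9)(7−1) = 2·(−3)·(−2)·6 = 72 ≡ 7, so v_2 = 7^{−1} = 2 (mod 13).
  i = 3 (α = 10): (10−5)(10−7)(10−9)(10−1) = 5·3·1·9 = 135 ≡ 5, so v_3 = 5^{−1} = 8 (mod 13).
  i = 4 (α = 9): (9−5)(9−7)(9−10)(9−1) = 4·2·(−1)·8 = −64 ≡ 1, so v_4 = 1^{−1} = 1 (mod 13).
  i = 5 (α = 1): (1−5)(1−7)(1−10)(1−9) = (−4)·(−6)·(−9)·(−8) = 1728 ≡ 12, so v_5 = 12^{−1} = 12 (mod 13).
  v = [3, 2, 8, 1, 12].
Step 2: syndromes of r = [4, 5, 0, 6, 7] (all sums mod 13).
  S_0 = Σ v_i r_i = 3·4 + 2·5 + 8·0 + 1·6 + 12·7 = 112 ≡ 8.
  S_1 = Σ v_i α_i r_i = 3·5·4 + 2·7·5 + 8·10·0 + 1·9·6 + 12·1·7 = 268 ≡ 8.
  α_i^2 mod 13 = [12, 10, 9, 3, 1].
  S_2 = Σ v_i α_i^2 r_i = 3·12·4 + 2·10·5 + 8·9·0 + 1·3·6 + 12·1·7 = 346 ≡ 8.
  S = (8, 8, 8) ≠ 0, so r is not a codeword (an error is present).
Step 3: locate the error. For a single error e at position i, S_ℓ = v_i·e·α_i^ℓ, so α_err = S_1/S_0.
  S_0^{−1} = 8^{−1} = 5 (mod 13), so α_err = 8·5 = 40 ≡ 1 = α_5. Error position i = 5.
  Consistency check: S_2/S_1 = 8·5 = 40 ≡ 1 = α_err ✓ (single-error assumption holds).
Step 4: error magnitude e = S_0/v_5 = S_0·∏_{j≠5}(α_5 − α_j) = 8·12 = 96 ≡ 5 (mod 13).
Step 5: correct position 5: c_5 = r_5 − e = 7 − 5 ≡ 2 (mod 13). Hence c = [4, 5, 0, 6, 2].
  Check: interpolating c through the α_i gives m(x) = 8 + 7·x (degree < 2) with m(α_i) = c_i for every i, so c is indeed a codeword.


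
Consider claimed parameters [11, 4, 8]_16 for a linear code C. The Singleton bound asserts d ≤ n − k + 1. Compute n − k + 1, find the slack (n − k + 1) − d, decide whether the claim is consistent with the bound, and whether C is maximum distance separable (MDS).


Singleton RHS = n − k + 1 = 8, slack = 0, bound satisfied, MDS.

Singleton bound: d ≤ n − k + 1.
Here n = 11, k = 4, so n − k + 1 = 8.
Given d = 8, check d ≤ 8: YES.
Slack = (n − k + 1) − d = 0.
The code is MDS (slack = 0).
Description: the claimed parameters are [11, 4, 8]_16; such a code would be MDS (meets Singleton bound).


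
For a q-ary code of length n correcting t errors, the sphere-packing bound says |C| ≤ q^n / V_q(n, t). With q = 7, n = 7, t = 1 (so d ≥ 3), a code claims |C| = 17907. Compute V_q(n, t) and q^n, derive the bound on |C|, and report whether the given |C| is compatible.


V_q(n, t) = 43, q^n = 823543, Hamming bound = 19152, |C| = 17907 ≤ bound (satisfied).

Step 1: Compute V_q(n, t) = Σ_{j=0}^1 C(n, j) (q−1)^j.
  j = 0: C(7,0)·(6)^0 = 1·1 = 1.
  j = 1: C(7,1)·(6)^1 = 7·6 = 42.
  V_q(n, t) = 1 + 42 = 43.
Step 2: q^n = 7^7 = 823543.
Step 3: Hamming bound ⌊q^n / V_q(n,t)⌋ = ⌊823543/43⌋ = 19152.
Step 4: Compare |C| = 17907 to 19152: satisfied.
The claimed |C| lies below the Hamming bound.


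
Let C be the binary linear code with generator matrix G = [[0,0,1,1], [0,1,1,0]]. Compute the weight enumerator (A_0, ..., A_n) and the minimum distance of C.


Weight distribution: A_0 = 1, A_2 = 3. Minimum distance d = 2.

Enumerate all 2^2 = 4 messages m ∈ F_2^2.
For each, compute codeword c = mG in F_2^4, then tally its weight.
  m = 00 → c = 0000, weight = 0.
  m = 10 → c = 0011, weight = 2.
  m = 01 → c = 0110, weight = 2.
  m = 11 → c = 0101, weight = 2.
Tally weights:
  weight 0: 1 codewords.
  weight 2: 3 codewords.
Minimum distance d = smallest w > 0 with A_w > 0 = 2.
Sanity: Σ A_w = 4 = 2^2 = 4 ✓.


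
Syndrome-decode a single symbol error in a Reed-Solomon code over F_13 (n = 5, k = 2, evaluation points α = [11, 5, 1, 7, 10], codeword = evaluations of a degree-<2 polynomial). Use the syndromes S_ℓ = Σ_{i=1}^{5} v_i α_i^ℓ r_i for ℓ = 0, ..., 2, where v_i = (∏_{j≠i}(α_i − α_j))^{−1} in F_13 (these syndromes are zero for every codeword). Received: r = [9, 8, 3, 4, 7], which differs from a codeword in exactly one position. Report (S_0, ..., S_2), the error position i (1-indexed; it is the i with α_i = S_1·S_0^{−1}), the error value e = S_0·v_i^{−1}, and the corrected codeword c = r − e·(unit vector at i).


S = (6, 8, 2), error at position 5, error magnitude e = 9, c = [9, 8, 3, 4, 11].

Step 1: column multipliers v_i = (∏_{j≠i}(α_i − α_j))^{−1} mod 13.
  i = 1 (α = 11): (11−5)(11−1)(11−7)(11−10) = 6·10·4·1 = 240 ≡ 6, so v_1 = 6^{−1} = 11 (mod 13).
  i = 2 (α = 5): (5−11)(5−1)(5−7)(5−10) = (−6)·4·(−2)·(−5) = −240 ≡ 7, so v_2 = 7^{−1} = 2 (mod 13).
  i = 3 (α = 1): (1−11)(1−5)(1−7)(1−10) = (−10)·(−4)·(−6)·(−9) = 2160 ≡ 2, so v_3 = 2^{−1} = 7 (mod 13).
  i = 4 (α = 7): (7−11)(7−5)(7−1)(7−10) = (−4)·2·6·(−3) = 144 ≡ 1, so v_4 = 1^{−1} = 1 (mod 13).
  i = 5 (α = 10): (10−11)(10−5)(10−1)(10−7) = (−1)·5·9·3 = −135 ≡ 8, so v_5 = 8^{−1} = 5 (mod 13).
  v = [11, 2, 7, 1, 5].
Step 2: syndromes of r = [9, 8, 3, 4, 7] (all sums mod 13).
  S_0 = Σ v_i r_i = 11·9 + 2·8 + 7·3 + 1·4 + 5·7 = 175 ≡ 6.
  S_1 = Σ v_i α_i r_i = 11·11·9 + 2·5·8 + 7·1·3 + 1·7·4 + 5·10·7 = 1568 ≡ 8.
  α_i^2 mod 13 = [4, 12, 1, 10, 9].
  S_2 = Σ v_i α_i^2 r_i = 11·4·9 + 2·12·8 + 7·1·3 + 1·10·4 + 5·9·7 = 964 ≡ 2.
  S = (6, 8, 2) ≠ 0, so r is not a codeword (an error is present).
Step 3: locate the error. For a single error e at position i, S_ℓ = v_i·e·α_i^ℓ, so α_err = S_1/S_0.
  S_0^{−1} = 6^{−1} = 11 (mod 13), so α_err = 8·11 = 88 ≡ 10 = α_5. Error position i = 5.
  Consistency check: S_2/S_1 = 2·5 = 10 ≡ 10 = α_err ✓ (single-error assumption holds).
Step 4: error magnitude e = S_0/v_5 = S_0·∏_{j≠5}(α_5 − α_j) = 6·8 = 48 ≡ 9 (mod 13).
Step 5: correct position 5: c_5 = r_5 − e = 7 − 9 ≡ 11 (mod 13). Hence c = [9, 8, 3, 4, 11].
  Check: interpolating c through the α_i gives m(x) = 5 + 11·x (degree < 2) with m(α_i) = c_i for every i, so c is indeed a codeword.
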